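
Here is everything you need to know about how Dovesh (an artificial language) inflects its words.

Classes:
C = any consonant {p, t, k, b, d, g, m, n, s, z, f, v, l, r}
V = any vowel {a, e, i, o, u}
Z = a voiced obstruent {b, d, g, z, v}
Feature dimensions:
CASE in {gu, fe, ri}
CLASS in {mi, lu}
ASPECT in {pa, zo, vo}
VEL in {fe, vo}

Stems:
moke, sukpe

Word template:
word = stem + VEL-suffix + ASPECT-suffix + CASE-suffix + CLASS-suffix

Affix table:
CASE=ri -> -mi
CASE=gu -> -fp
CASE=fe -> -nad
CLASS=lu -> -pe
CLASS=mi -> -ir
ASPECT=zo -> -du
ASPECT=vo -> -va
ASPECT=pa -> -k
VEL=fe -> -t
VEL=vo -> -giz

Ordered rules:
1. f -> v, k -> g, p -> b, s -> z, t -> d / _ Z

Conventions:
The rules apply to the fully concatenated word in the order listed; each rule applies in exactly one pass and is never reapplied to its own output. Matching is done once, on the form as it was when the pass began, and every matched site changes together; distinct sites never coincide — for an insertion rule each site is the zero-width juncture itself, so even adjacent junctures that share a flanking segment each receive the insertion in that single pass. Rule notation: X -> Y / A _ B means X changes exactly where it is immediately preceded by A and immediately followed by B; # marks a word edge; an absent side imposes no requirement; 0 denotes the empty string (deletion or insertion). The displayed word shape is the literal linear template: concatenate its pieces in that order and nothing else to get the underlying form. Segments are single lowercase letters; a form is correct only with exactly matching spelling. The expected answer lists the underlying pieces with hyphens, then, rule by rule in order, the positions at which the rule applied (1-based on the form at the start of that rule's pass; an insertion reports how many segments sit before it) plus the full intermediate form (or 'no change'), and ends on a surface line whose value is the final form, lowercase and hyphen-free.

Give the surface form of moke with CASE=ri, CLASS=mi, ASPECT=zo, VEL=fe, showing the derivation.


underlying: moke-t-du-mi-ir
1. f -> v, k -> g, p -> b, s -> z, t -> d / _ Z: fires at position(s) 5: mokeddumiir
surface: mokeddumiir


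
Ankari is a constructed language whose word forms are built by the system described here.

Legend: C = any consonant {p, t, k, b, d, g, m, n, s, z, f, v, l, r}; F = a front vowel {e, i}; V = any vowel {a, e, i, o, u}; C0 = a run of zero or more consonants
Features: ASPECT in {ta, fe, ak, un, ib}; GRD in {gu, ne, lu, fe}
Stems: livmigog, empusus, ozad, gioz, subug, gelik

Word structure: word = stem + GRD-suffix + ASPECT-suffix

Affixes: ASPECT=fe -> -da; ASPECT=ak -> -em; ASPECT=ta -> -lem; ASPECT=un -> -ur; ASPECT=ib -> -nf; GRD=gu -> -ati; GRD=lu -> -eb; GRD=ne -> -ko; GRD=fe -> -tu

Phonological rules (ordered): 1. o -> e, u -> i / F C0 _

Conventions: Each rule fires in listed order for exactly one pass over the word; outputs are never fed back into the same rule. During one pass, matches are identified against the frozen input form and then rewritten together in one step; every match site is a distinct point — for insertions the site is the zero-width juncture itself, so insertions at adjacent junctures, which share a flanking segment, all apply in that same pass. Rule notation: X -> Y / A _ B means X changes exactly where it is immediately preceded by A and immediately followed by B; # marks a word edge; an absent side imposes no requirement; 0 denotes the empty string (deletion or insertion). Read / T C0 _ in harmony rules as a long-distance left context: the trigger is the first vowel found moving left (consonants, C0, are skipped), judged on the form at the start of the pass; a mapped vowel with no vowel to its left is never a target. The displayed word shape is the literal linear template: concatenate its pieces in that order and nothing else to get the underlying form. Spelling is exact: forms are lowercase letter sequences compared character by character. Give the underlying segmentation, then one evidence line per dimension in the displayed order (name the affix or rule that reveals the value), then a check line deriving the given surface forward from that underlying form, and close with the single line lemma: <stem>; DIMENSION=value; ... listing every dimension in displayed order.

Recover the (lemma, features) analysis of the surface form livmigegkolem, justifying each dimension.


underlying: livmigog-ko-lem
ASPECT=ta - signalled by the affix -lem
GRD=ne - signalled by the affix -ko
check: livmigogkolem -> livmigegkolem
lemma: livmigog; ASPECT=ta; GRD=ne


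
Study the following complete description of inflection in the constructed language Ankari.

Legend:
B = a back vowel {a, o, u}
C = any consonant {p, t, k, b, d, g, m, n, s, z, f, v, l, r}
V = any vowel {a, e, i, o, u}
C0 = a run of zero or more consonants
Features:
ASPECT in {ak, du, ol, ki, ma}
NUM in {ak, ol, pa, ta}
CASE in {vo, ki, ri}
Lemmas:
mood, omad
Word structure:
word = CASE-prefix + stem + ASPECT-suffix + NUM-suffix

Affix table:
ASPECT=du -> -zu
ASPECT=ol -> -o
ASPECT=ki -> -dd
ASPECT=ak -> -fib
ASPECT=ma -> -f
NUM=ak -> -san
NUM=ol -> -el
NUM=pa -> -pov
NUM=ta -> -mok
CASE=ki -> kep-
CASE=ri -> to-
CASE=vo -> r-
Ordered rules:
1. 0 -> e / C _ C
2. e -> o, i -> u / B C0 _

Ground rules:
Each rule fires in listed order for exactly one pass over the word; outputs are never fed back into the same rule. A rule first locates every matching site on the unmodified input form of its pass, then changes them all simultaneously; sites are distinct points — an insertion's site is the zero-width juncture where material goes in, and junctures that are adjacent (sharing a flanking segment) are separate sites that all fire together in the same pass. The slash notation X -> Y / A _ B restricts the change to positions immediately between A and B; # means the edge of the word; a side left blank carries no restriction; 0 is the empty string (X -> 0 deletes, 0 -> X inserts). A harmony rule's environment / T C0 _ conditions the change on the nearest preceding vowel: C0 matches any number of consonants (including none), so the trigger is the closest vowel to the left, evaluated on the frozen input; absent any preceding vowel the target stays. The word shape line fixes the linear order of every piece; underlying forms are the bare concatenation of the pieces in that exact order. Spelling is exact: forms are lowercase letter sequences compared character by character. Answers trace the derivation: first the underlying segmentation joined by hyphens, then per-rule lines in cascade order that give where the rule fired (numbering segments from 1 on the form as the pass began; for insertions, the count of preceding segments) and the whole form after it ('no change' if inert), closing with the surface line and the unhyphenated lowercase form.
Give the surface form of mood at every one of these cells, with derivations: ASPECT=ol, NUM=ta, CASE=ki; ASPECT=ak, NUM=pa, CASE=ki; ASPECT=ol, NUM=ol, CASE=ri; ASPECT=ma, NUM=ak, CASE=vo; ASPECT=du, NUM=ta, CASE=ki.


cell ASPECT=ol, NUM=ta, CASE=ki:
underlying: kep-mood-o-mok
1. 0 -> e / C _ C: inserts after position(s) 3: kepemoodomok
2. e -> o, i -> u / B C0 _: no change
surface: kepemoodomok

cell ASPECT=ak, NUM=pa, CASE=ki:
underlying: kep-mood-fib-pov
1. 0 -> e / C _ C: inserts after position(s) 3, 7, 10: kepemoodefibepov
2. e -> o, i -> u / B C0 _: fires at position(s) 9: kepemoodofibepov
surface: kepemoodofibepov

cell ASPECT=ol, NUM=ol, CASE=ri:
underlying: to-mood-o-el
1. 0 -> e / C _ C: no change
2. e -> o, i -> u / B C0 _: fires at position(s) 8: tomoodool
surface: tomoodool

cell ASPECT=ma, NUM=ak, CASE=vo:
underlying: r-mood-f-san
1. 0 -> e / C _ C: inserts after position(s) 1, 5, 6: remoodefesan
2. e -> o, i -> u / B C0 _: fires at position(s) 7: remoodofesan
surface: remoodofesan

cell ASPECT=du, NUM=ta, CASE=ki:
underlying: kep-mood-zu-mok
1. 0 -> e / C _ C: inserts after position(s) 3, 7: kepemoodezumok
2. e -> o, i -> u / B C0 _: fires at position(s) 9: kepemoodozumok
surface: kepemoodozumok


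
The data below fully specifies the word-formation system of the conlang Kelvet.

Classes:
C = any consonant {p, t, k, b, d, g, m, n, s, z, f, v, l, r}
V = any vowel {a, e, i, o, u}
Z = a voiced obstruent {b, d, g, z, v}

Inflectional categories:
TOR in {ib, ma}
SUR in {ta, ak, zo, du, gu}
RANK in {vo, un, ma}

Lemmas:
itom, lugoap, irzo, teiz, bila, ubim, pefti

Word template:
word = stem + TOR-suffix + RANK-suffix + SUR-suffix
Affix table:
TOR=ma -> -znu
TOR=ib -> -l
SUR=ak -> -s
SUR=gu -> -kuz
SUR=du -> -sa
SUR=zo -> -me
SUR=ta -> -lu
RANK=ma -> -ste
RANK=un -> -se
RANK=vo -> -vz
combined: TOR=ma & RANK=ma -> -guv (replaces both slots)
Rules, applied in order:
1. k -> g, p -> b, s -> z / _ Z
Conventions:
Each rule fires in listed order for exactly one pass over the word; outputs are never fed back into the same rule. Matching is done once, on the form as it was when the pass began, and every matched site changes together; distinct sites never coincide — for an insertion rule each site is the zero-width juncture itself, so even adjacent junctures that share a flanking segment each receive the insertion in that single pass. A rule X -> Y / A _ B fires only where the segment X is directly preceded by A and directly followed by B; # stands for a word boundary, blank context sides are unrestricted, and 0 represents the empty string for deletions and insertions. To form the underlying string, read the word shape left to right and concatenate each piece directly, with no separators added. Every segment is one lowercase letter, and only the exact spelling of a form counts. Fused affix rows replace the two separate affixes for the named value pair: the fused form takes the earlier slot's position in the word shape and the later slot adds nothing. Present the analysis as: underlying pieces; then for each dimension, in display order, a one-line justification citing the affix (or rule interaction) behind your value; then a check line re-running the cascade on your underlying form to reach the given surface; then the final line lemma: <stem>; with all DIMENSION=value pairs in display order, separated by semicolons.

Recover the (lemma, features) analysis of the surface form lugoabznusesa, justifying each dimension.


underlying: lugoap-znu-se-sa
TOR=ma - signalled by the affix -znu
SUR=du - signalled by the affix -sa
RANK=un - signalled by the affix -se
check: lugoapznusesa -> lugoabznusesa
lemma: lugoap; TOR=ma; SUR=du; RANK=un


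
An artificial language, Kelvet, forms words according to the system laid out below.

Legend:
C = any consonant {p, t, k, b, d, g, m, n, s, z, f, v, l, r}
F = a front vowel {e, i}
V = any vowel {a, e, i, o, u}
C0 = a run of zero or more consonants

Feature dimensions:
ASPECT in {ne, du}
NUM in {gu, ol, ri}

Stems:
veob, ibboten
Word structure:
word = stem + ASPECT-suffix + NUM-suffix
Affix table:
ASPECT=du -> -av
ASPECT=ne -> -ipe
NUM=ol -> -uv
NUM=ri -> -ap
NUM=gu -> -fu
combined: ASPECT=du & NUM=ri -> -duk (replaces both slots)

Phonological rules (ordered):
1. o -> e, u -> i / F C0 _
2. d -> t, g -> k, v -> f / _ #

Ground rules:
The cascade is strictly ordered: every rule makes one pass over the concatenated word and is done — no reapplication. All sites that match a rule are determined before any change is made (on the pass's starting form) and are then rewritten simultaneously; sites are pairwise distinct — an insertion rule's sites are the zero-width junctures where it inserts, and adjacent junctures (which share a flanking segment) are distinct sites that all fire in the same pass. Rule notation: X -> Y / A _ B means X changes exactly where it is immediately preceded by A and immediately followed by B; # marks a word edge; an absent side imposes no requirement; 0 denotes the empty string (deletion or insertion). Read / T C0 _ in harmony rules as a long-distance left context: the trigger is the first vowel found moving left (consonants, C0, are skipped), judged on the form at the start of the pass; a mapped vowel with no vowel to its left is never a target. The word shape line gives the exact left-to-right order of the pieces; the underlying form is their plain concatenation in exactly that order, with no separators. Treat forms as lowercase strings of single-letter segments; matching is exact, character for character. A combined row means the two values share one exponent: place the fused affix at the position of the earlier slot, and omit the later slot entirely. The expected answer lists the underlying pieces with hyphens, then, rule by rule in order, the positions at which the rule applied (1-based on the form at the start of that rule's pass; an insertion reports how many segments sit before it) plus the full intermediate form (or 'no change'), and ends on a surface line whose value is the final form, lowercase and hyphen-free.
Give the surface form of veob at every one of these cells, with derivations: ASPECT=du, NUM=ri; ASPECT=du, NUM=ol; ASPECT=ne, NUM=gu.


cell ASPECT=du, NUM=ri:
underlying: veob-duk
1. o -> e, u -> i / F C0 _: fires at position(s) 3: veebduk
2. d -> t, g -> k, v -> f / _ #: no change
surface: veebduk

cell ASPECT=du, NUM=ol:
underlying: veob-av-uv
1. o -> e, u -> i / F C0 _: fires at position(s) 3: veebavuv
2. d -> t, g -> k, v -> f / _ #: fires at position(s) 8: veebavuf
surface: veebavuf

cell ASPECT=ne, NUM=gu:
underlying: veob-ipe-fu
1. o -> e, u -> i / F C0 _: fires at position(s) 3, 9: veebipefi
2. d -> t, g -> k, v -> f / _ #: no change
surface: veebipefi


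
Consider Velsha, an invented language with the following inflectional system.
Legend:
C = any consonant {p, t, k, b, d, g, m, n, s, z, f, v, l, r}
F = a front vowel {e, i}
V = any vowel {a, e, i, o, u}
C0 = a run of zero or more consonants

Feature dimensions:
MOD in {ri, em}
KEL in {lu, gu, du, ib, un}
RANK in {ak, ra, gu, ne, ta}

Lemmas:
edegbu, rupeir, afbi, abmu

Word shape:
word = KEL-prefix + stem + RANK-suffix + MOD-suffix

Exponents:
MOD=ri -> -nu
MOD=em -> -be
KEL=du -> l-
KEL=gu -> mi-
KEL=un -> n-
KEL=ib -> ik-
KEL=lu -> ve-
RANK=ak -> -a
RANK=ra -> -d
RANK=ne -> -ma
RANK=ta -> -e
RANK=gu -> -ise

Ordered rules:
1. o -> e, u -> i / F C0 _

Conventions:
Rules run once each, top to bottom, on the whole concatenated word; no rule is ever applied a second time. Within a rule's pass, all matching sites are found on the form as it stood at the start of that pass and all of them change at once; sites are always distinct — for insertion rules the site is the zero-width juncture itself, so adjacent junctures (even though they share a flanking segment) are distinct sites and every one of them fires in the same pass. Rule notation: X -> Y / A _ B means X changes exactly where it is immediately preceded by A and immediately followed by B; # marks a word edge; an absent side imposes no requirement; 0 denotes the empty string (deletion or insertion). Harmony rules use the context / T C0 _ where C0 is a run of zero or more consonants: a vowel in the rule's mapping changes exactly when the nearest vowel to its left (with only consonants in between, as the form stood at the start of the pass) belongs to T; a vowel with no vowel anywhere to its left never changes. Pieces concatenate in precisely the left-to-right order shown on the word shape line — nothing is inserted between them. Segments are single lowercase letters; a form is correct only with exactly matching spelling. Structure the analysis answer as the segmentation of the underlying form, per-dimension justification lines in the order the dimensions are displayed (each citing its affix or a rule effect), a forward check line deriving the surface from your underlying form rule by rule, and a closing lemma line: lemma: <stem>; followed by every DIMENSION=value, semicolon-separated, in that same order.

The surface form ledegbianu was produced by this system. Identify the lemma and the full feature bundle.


underlying: l-edegbu-a-nu
MOD=ri - signalled by the affix -nu
KEL=du - signalled by the affix l-
RANK=ak - signalled by the affix -a
check: ledegbuanu -> ledegbianu
lemma: edegbu; MOD=ri; KEL=du; RANK=ak


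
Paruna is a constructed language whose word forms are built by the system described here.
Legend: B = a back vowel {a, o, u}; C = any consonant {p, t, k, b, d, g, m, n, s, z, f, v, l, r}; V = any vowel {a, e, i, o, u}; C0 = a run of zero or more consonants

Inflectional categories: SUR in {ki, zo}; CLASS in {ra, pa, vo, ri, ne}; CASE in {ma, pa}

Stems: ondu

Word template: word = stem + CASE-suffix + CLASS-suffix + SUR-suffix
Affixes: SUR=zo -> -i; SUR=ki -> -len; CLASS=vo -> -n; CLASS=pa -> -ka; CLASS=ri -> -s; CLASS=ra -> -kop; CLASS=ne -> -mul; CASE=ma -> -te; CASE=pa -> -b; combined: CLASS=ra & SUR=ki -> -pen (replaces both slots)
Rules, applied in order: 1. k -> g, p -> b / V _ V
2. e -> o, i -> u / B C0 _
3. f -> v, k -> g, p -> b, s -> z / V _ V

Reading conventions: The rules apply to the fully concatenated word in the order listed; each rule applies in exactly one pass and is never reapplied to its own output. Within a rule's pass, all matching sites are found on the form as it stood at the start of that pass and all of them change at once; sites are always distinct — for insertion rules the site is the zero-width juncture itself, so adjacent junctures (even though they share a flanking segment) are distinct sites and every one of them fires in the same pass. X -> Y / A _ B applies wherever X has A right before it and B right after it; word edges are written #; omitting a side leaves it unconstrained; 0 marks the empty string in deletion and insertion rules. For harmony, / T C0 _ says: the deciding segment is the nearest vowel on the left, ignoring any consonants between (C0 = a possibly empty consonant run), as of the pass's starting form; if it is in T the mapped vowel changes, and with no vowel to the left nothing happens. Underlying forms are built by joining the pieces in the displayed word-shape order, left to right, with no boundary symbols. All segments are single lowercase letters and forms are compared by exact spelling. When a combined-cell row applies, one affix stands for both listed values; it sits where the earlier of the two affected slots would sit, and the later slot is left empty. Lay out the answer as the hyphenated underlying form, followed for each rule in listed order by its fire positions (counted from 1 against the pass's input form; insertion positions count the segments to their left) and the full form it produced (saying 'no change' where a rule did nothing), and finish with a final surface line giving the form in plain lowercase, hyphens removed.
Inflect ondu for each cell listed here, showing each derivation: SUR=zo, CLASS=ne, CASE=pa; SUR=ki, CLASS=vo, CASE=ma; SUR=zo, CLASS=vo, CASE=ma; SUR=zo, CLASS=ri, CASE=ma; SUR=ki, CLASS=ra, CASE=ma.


cell SUR=zo, CLASS=ne, CASE=pa:
underlying: ondu-b-mul-i
1. k -> g, p -> b / V _ V: no change
2. e -> o, i -> u / B C0 _: fires at position(s) 9: ondubmulu
3. f -> v, k -> g, p -> b, s -> z / V _ V: no change
surface: ondubmulu

cell SUR=ki, CLASS=vo, CASE=ma:
underlying: ondu-te-n-len
1. k -> g, p -> b / V _ V: no change
2. e -> o, i -> u / B C0 _: fires at position(s) 6: ondutonlen
3. f -> v, k -> g, p -> b, s -> z / V _ V: no change
surface: ondutonlen

cell SUR=zo, CLASS=vo, CASE=ma:
underlying: ondu-te-n-i
1. k -> g, p -> b / V _ V: no change
2. e -> o, i -> u / B C0 _: fires at position(s) 6: ondutoni
3. f -> v, k -> g, p -> b, s -> z / V _ V: no change
surface: ondutoni

cell SUR=zo, CLASS=ri, CASE=ma:
underlying: ondu-te-s-i
1. k -> g, p -> b / V _ V: no change
2. e -> o, i -> u / B C0 _: fires at position(s) 6: ondutosi
3. f -> v, k -> g, p -> b, s -> z / V _ V: fires at position(s) 7: ondutozi
surface: ondutozi

cell SUR=ki, CLASS=ra, CASE=ma:
underlying: ondu-te-pen
1. k -> g, p -> b / V _ V: fires at position(s) 7: onduteben
2. e -> o, i -> u / B C0 _: fires at position(s) 6: ondutoben
3. f -> v, k -> g, p -> b, s -> z / V _ V: no change
surface: ondutoben


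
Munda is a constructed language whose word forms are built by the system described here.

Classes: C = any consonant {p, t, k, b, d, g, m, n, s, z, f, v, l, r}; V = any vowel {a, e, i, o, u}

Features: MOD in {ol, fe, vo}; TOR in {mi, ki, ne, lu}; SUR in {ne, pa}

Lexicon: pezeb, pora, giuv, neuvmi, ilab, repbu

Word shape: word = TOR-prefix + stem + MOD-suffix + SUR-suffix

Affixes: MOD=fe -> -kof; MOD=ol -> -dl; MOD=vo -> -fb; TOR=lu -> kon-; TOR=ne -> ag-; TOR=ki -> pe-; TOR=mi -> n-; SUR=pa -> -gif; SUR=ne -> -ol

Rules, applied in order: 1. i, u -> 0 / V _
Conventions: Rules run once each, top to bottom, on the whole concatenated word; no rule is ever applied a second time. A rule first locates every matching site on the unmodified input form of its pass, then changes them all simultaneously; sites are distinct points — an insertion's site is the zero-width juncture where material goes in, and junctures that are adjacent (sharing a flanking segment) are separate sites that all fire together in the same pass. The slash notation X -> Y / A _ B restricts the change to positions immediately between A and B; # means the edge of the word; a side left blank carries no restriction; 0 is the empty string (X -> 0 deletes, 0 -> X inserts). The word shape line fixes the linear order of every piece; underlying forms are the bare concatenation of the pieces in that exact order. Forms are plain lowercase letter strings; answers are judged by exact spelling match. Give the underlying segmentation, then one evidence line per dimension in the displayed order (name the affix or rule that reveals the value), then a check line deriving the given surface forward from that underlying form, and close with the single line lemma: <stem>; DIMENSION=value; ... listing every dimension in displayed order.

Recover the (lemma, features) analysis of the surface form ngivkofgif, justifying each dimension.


underlying: n-giuv-kof-gif
MOD=fe - signalled by the affix -kof
TOR=mi - signalled by the affix n-
SUR=pa - signalled by the affix -gif
check: ngiuvkofgif -> ngivkofgif
lemma: giuv; MOD=fe; TOR=mi; SUR=pa


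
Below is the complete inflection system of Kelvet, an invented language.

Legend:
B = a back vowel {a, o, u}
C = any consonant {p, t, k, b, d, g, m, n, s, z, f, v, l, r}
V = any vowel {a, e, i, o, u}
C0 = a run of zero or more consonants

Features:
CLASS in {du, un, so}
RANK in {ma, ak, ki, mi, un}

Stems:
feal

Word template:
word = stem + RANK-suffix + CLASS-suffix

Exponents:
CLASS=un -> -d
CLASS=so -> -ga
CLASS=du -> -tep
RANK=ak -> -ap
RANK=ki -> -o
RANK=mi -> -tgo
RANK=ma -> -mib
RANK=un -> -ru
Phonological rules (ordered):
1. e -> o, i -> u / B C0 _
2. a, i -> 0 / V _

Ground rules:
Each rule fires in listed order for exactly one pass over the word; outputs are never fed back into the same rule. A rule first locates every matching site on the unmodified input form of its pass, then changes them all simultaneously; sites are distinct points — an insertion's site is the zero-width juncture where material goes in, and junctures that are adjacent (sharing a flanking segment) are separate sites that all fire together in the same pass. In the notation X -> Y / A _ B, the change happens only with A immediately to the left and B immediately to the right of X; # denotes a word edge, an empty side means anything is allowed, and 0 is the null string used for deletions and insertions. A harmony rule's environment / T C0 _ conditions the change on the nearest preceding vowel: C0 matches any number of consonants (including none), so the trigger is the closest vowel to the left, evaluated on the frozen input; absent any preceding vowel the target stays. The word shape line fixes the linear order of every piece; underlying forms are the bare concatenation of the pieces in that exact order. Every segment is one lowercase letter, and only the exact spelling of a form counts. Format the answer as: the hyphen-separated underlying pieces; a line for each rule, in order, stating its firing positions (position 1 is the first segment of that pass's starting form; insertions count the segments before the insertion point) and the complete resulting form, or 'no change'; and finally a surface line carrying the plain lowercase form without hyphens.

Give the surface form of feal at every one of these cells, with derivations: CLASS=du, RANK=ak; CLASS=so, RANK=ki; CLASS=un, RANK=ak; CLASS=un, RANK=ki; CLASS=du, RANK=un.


cell CLASS=du, RANK=ak:
underlying: feal-ap-tep
1. e -> o, i -> u / B C0 _: fires at position(s) 8: fealaptop
2. a, i -> 0 / V _: fires at position(s) 3: felaptop
surface: felaptop

cell CLASS=so, RANK=ki:
underlying: feal-o-ga
1. e -> o, i -> u / B C0 _: no change
2. a, i -> 0 / V _: fires at position(s) 3: feloga
surface: feloga

cell CLASS=un, RANK=ak:
underlying: feal-ap-d
1. e -> o, i -> u / B C0 _: no change
2. a, i -> 0 / V _: fires at position(s) 3: felapd
surface: felapd

cell CLASS=un, RANK=ki:
underlying: feal-o-d
1. e -> o, i -> u / B C0 _: no change
2. a, i -> 0 / V _: fires at position(s) 3: felod
surface: felod

cell CLASS=du, RANK=un:
underlying: feal-ru-tep
1. e -> o, i -> u / B C0 _: fires at position(s) 8: fealrutop
2. a, i -> 0 / V _: fires at position(s) 3: felrutop
surface: felrutop


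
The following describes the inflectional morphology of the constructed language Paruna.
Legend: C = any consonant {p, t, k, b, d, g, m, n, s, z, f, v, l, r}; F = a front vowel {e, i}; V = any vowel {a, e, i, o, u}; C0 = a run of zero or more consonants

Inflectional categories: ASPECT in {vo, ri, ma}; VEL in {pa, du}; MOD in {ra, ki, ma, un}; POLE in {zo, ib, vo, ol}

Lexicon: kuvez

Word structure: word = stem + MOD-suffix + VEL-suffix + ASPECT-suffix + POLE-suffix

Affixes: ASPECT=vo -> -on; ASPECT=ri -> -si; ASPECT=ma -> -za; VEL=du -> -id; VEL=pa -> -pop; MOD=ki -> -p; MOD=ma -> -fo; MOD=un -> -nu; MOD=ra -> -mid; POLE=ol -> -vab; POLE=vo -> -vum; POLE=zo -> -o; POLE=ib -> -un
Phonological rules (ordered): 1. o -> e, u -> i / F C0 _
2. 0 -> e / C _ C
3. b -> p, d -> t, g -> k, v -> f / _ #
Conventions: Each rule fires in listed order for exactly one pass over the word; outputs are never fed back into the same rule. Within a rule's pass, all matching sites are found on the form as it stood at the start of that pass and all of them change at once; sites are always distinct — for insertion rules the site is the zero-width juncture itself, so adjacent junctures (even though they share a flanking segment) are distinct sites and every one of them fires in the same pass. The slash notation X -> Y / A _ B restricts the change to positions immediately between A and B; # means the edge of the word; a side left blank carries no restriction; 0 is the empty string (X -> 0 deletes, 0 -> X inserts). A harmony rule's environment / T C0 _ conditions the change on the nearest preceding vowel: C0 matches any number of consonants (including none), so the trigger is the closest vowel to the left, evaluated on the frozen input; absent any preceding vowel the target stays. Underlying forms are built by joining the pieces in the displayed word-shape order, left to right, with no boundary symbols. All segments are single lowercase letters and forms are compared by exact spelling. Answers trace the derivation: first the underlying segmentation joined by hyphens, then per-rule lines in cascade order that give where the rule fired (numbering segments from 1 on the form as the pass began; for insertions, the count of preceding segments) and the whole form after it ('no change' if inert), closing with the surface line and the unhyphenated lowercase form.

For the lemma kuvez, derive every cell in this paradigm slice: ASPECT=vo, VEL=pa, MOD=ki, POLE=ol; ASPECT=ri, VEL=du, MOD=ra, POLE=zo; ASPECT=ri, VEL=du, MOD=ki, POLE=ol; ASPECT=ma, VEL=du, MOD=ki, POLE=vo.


cell ASPECT=vo, VEL=pa, MOD=ki, POLE=ol:
underlying: kuvez-p-pop-on-vab
1. o -> e, u -> i / F C0 _: fires at position(s) 8: kuvezppeponvab
2. 0 -> e / C _ C: inserts after position(s) 5, 6, 11: kuvezepepeponevab
3. b -> p, d -> t, g -> k, v -> f / _ #: fires at position(s) 17: kuvezepepeponevap
surface: kuvezepepeponevap

cell ASPECT=ri, VEL=du, MOD=ra, POLE=zo:
underlying: kuvez-mid-id-si-o
1. o -> e, u -> i / F C0 _: fires at position(s) 13: kuvezmididsie
2. 0 -> e / C _ C: inserts after position(s) 5, 10: kuvezemididesie
3. b -> p, d -> t, g -> k, v -> f / _ #: no change
surface: kuvezemididesie

cell ASPECT=ri, VEL=du, MOD=ki, POLE=ol:
underlying: kuvez-p-id-si-vab
1. o -> e, u -> i / F C0 _: no change
2. 0 -> e / C _ C: inserts after position(s) 5, 8: kuvezepidesivab
3. b -> p, d -> t, g -> k, v -> f / _ #: fires at position(s) 15: kuvezepidesivap
surface: kuvezepidesivap

cell ASPECT=ma, VEL=du, MOD=ki, POLE=vo:
underlying: kuvez-p-id-za-vum
1. o -> e, u -> i / F C0 _: no change
2. 0 -> e / C _ C: inserts after position(s) 5, 8: kuvezepidezavum
3. b -> p, d -> t, g -> k, v -> f / _ #: no change
surface: kuvezepidezavum


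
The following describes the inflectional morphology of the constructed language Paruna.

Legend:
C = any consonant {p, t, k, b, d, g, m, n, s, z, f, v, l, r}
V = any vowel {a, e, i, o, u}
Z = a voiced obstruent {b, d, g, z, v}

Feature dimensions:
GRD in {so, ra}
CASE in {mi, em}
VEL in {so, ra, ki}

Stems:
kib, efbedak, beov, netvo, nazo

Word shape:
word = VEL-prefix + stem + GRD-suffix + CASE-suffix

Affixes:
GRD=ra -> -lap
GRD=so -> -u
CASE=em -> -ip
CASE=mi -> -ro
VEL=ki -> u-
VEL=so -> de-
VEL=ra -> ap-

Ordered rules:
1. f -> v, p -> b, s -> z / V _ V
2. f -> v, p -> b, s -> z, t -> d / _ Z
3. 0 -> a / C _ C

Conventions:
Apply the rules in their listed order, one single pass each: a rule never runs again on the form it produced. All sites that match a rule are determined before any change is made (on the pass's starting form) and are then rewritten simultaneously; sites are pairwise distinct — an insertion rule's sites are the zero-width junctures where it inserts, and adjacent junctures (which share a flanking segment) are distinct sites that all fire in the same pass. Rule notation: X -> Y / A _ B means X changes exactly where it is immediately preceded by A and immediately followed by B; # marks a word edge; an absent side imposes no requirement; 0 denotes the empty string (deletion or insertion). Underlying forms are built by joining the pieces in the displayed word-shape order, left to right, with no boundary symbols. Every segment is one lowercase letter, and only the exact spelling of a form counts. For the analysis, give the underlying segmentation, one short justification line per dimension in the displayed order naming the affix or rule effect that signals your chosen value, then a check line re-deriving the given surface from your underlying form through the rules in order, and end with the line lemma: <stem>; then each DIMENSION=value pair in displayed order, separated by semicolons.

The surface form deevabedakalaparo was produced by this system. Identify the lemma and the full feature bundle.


underlying: de-efbedak-lap-ro
GRD=ra - signalled by the affix -lap
CASE=mi - signalled by the affix -ro
VEL=so - signalled by the affix de-
check: deefbedaklapro -> deefbedaklapro -> deevbedaklapro -> deevabedakalaparo
lemma: efbedak; GRD=ra; CASE=mi; VEL=so


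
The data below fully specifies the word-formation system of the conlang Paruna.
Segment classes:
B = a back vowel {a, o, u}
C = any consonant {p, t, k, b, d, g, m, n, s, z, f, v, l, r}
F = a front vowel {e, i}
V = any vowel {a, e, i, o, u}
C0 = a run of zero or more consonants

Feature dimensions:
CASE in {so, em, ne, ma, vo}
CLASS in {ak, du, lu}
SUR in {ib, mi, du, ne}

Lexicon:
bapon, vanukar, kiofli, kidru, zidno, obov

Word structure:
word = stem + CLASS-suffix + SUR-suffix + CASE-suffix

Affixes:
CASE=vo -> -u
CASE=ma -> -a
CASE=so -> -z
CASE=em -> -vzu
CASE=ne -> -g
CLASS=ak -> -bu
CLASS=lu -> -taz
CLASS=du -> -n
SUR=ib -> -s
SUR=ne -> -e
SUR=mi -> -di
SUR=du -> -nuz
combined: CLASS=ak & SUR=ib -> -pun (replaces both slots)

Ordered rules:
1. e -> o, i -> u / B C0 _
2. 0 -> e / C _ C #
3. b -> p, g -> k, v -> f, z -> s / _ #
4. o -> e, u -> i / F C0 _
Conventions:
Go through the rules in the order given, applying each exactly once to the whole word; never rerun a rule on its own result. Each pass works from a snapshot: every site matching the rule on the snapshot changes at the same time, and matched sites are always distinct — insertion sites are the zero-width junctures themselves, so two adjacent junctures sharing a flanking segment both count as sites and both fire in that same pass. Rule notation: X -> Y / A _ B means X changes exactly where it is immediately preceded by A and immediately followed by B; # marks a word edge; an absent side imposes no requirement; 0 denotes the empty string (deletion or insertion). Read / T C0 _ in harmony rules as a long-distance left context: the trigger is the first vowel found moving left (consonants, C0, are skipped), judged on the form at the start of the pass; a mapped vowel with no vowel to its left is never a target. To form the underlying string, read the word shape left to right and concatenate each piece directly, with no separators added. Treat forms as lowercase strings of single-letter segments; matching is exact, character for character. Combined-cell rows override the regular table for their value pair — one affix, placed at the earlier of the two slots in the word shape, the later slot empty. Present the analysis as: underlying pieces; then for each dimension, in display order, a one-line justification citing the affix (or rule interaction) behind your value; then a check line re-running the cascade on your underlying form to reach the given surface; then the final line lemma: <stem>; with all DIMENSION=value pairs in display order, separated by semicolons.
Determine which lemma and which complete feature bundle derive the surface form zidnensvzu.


underlying: zidno-n-s-vzu
CASE=em - signalled by the affix -vzu
CLASS=du - signalled by the affix -n
SUR=ib - signalled by the affix -s
check: zidnonsvzu -> zidnonsvzu -> zidnonsvzu -> zidnonsvzu -> zidnensvzu
lemma: zidno; CASE=em; CLASS=du; SUR=ib


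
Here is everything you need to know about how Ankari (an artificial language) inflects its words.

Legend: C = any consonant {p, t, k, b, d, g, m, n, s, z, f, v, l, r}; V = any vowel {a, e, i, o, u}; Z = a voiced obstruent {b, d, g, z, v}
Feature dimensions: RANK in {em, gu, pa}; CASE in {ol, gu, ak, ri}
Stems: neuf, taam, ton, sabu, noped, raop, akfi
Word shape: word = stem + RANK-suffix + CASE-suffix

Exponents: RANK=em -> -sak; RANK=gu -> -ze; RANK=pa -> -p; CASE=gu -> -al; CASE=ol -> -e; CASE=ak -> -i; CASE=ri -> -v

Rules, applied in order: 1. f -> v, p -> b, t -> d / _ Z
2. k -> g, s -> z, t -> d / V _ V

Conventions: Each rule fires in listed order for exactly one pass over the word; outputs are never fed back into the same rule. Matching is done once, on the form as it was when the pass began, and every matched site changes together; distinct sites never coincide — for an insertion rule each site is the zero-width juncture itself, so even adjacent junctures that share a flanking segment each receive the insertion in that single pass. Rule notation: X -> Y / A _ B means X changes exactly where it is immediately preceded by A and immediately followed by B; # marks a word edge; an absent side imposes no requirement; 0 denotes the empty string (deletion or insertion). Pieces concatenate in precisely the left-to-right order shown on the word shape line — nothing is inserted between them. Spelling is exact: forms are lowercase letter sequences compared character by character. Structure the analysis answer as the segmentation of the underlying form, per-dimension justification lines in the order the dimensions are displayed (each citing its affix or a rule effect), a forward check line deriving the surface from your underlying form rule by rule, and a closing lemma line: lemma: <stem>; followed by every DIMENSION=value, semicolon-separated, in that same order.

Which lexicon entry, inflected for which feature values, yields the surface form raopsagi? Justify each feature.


underlying: raop-sak-i
RANK=em - signalled by the affix -sak
CASE=ak - signalled by the affix -i
check: raopsaki -> raopsaki -> raopsagi
lemma: raop; RANK=em; CASE=ak


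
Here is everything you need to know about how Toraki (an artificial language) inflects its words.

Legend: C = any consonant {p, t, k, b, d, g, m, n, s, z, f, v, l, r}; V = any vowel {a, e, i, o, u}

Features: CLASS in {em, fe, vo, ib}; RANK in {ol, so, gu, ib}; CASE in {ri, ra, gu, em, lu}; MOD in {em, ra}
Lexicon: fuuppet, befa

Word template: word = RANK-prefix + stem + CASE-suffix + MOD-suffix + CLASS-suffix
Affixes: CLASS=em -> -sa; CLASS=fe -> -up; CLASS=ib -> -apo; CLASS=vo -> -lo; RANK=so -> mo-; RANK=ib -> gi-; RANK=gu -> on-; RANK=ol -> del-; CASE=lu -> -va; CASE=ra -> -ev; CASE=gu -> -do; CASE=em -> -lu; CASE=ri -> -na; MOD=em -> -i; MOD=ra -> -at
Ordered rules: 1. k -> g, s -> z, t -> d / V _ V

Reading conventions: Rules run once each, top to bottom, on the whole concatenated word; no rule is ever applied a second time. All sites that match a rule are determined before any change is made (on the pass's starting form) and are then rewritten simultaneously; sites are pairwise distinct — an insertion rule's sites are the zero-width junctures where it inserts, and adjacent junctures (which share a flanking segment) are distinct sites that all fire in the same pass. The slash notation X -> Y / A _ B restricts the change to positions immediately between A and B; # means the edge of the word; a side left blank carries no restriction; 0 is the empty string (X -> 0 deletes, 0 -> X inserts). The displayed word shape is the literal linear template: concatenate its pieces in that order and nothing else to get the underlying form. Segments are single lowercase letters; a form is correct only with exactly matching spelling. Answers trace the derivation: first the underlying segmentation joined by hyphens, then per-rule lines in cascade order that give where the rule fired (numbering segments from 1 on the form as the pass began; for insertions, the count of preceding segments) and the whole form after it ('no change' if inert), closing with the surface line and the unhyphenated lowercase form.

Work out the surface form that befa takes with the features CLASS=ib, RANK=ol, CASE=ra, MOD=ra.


underlying: del-befa-ev-at-apo
1. k -> g, s -> z, t -> d / V _ V: fires at position(s) 11: delbefaevadapo
surface: delbefaevadapo


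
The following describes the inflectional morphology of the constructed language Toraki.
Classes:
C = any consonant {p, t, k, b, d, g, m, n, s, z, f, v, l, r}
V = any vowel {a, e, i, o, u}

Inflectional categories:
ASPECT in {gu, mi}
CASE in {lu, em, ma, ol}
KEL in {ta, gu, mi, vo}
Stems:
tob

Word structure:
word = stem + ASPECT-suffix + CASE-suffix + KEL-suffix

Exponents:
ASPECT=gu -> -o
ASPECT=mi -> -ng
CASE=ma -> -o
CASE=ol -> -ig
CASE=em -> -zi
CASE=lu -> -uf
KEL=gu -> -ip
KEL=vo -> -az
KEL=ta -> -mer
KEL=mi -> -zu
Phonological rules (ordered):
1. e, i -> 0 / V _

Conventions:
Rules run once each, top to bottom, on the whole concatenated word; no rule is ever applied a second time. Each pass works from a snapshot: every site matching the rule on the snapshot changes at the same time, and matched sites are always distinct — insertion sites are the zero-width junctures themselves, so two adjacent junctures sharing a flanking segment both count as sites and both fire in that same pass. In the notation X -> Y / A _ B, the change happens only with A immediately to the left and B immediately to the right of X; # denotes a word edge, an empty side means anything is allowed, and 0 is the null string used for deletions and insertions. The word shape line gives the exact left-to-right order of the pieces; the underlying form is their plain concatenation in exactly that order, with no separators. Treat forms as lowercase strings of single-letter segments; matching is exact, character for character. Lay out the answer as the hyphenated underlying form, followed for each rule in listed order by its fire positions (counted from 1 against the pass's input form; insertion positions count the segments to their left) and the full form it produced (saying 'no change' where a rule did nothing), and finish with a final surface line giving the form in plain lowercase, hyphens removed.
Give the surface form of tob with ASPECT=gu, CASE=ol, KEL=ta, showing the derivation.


underlying: tob-o-ig-mer
1. e, i -> 0 / V _: fires at position(s) 5: tobogmer
surface: tobogmer
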